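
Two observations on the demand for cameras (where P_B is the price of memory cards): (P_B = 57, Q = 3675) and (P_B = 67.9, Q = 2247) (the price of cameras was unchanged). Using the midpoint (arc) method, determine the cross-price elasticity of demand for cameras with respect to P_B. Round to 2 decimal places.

ΔQ_A = 2247 − 3675 = -1428; ΔP_B = 67.9 − 57 = 10.9.
Midpoints: Q̄_A = 2961.0, P̄_B = 62.45.
ε = (ΔQ_A/Q̄_A)/(ΔP_B/P̄_B) = (-1428/2961.0)/(10.9/62.45) ≈ -2.76.

-2.76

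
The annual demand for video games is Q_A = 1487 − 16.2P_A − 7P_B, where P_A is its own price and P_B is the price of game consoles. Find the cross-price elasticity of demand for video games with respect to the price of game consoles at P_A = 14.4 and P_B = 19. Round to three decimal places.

-0.119

At P_A = 14.4 and P_B = 19: Q_A = 1120.72.
∂Q_A/∂P_B = -7.
ε = (∂Q_A/∂P_B)(P_B/Q_A) = -7 × (19/1120.72) ≈ -0.119.
Since ε < 0, video games and game consoles are complements.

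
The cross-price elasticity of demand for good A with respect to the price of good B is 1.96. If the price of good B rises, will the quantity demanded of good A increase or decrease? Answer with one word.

ε > 0 and the price of good B rises, so the quantity of good A moves in the same direction: it increases.

increase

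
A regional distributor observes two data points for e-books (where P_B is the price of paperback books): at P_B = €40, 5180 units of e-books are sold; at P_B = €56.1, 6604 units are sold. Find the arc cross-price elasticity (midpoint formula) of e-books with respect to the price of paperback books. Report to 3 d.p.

0.721

ΔQ_A = 6604 − 5180 = 1424; ΔP_B = 56.1 − 40 = 16.1.
Midpoints: Q̄_A = 5892.0, P̄_B = 48.05.
ε = (ΔQ_A/Q̄_A)/(ΔP_B/P̄_B) = (1424/5892.0)/(16.1/48.05) ≈ 0.721.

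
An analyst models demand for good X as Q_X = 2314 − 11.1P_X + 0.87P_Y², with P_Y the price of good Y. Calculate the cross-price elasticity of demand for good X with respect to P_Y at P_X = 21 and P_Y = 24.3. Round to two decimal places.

0.40

At P_X = 21 and P_Y = 24.3: Q_X = 2594.626.
∂Q_X/∂P_Y = 1.74P_Y = 1.74(24.3) = 42.2820.
ε = (∂Q_X/∂P_Y)(P_Y/Q_X) = 42.2820 × (24.3/2594.626) ≈ 0.40.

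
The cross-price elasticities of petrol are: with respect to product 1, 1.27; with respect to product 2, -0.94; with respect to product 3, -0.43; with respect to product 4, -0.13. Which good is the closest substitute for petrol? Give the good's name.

Substitutes have ε > 0. Among the positive values, 1.27 (product 1) is largest.

product 1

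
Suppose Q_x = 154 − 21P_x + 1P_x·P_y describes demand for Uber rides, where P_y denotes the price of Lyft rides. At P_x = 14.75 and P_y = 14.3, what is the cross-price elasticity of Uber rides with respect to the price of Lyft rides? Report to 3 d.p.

3.823

At P_x = 14.75 and P_y = 14.3: Q_x = 55.175.
∂Q_x/∂P_y = 1P_x = 1(14.75) = 14.7500.
ε = (∂Q_x/∂P_y)(P_y/Q_x) = 14.7500 × (14.3/55.175) ≈ 3.823.
ε > 0: substitutes.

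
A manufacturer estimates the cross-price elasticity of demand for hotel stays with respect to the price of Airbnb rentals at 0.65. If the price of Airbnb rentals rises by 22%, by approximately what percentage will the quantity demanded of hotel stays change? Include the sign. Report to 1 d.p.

14.3%

%ΔQ ≈ ε × %ΔP of Airbnb rentals = 0.65 × (22%) = 14.3%.
Demand for hotel stays rises by about 14.3%.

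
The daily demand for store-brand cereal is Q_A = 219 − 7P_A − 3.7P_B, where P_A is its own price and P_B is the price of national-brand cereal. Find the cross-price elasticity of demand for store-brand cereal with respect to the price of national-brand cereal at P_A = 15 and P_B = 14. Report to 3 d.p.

-0.833

At P_A = 15 and P_B = 14: Q_A = 62.2.
∂Q_A/∂P_B = -3.7.
ε = (∂Q_A/∂P_B)(P_B/Q_A) = -3.7 × (14/62.2) ≈ -0.833.
Since ε < 0, store-brand cereal and national-brand cereal are complements.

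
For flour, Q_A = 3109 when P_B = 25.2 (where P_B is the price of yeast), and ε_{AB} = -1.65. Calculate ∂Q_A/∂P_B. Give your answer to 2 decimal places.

ε = (∂Q_A/∂P_B)·(P_B/Q_A) ⇒ ∂Q_A/∂P_B = ε·Q_A/P_B = -1.65 × 3109/25.2 ≈ -203.57.

-203.57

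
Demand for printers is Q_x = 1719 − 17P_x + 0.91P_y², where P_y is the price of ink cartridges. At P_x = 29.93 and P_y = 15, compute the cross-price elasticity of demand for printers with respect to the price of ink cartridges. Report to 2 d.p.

0.29

At P_x = 29.93 and P_y = 15: Q_x = 1414.94.
∂Q_x/∂P_y = 1.82P_y = 1.82(15) = 27.3000.
ε = (∂Q_x/∂P_y)(P_y/Q_x) = 27.3000 × (15/1414.94) ≈ 0.29.
ε > 0: substitutes.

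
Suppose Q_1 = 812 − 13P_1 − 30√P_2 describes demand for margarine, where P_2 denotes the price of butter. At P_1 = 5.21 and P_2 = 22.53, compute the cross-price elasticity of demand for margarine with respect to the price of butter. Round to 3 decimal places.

At P_1 = 5.21 and P_2 = 22.53: Q_1 = 601.873.
∂Q_1/∂P_2 = -30/(2√P_2) = -30/(2√22.53) = -3.1602.
ε = (∂Q_1/∂P_2)(P_2/Q_1) = -3.1602 × (22.53/601.873) ≈ -0.118.
ε < 0: complements.

-0.118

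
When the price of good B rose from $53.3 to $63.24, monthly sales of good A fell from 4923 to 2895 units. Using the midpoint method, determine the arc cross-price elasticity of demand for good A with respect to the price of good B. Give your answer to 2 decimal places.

-3.04

ΔQ_A = 2895 − 4923 = -2028; ΔP_B = 63.24 − 53.3 = 9.94.
Midpoints: Q̄_A = 3909.0, P̄_B = 58.27.
ε = (ΔQ_A/Q̄_A)/(ΔP_B/P̄_B) = (-2028/3909.0)/(9.94/58.27) ≈ -3.04.
ε < 0: good A and good B are complements.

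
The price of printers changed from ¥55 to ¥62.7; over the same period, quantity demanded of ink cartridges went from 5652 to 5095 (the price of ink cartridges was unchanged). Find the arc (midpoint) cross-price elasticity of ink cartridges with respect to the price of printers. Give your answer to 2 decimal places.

-0.79

ΔQ_A = 5095 − 5652 = -557; ΔP_B = 62.7 − 55 = 7.7.
Midpoints: Q̄_A = 5373.5, P̄_B = 58.85.
ε = (ΔQ_A/Q̄_A)/(ΔP_B/P̄_B) = (-557/5373.5)/(7.7/58.85) ≈ -0.79.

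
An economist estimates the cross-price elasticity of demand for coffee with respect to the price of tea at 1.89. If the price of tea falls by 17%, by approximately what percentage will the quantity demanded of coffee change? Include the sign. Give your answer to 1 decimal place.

-32.1%

%ΔQ ≈ ε × %ΔP of tea = 1.89 × (-17%) = -32.1%.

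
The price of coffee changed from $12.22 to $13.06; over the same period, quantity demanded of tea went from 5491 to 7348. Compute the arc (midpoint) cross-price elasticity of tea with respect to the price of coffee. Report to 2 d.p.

4.35

ΔQ_A = 7348 − 5491 = 1857; ΔP_B = 13.06 − 12.22 = 0.84.
Midpoints: Q̄_A = 6419.5, P̄_B = 12.64.
ε = (ΔQ_A/Q̄_A)/(ΔP_B/P̄_B) = (1857/6419.5)/(0.84/12.64) ≈ 4.35.
ε > 0: tea and coffee are substitutes.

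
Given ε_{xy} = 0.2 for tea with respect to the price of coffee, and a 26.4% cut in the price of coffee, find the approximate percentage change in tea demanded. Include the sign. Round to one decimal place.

%ΔQ ≈ ε × %ΔP of coffee = 0.2 × (-26.4%) = -5.3%.
Demand for tea falls by about 5.3%.

-5.3%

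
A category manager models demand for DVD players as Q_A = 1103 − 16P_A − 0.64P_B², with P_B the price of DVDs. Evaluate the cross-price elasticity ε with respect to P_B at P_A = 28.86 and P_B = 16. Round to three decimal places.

-0.686

At P_A = 28.86 and P_B = 16: Q_A = 477.4.
∂Q_A/∂P_B = -1.28P_B = -1.28(16) = -20.4800.
ε = (∂Q_A/∂P_B)(P_B/Q_A) = -20.4800 × (16/477.4) ≈ -0.686.
ε < 0: complements.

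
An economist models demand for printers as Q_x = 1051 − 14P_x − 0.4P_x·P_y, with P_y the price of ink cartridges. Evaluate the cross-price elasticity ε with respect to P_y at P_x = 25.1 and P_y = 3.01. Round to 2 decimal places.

-0.05

At P_x = 25.1 and P_y = 3.01: Q_x = 669.380.
∂Q_x/∂P_y = -0.4P_x = -0.4(25.1) = -10.0400.
ε = (∂Q_x/∂P_y)(P_y/Q_x) = -10.0400 × (3.01/669.380) ≈ -0.05.
ε < 0: complements.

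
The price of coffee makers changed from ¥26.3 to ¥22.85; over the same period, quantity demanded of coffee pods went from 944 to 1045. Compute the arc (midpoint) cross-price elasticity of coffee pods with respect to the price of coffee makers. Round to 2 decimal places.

ΔQ_A = 1045 − 944 = 101; ΔP_B = 22.85 − 26.3 = -3.45.
Midpoints: Q̄_A = 994.5, P̄_B = 24.58.
ε = (ΔQ_A/Q̄_A)/(ΔP_B/P̄_B) = (101/994.5)/(-3.45/24.58) ≈ -0.72.

-0.72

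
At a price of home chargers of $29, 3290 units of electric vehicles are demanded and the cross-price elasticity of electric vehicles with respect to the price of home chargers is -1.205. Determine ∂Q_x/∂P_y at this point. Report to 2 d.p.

ε = (∂Q_x/∂P_y)·(P_y/Q_x) ⇒ ∂Q_x/∂P_y = ε·Q_x/P_y = -1.205 × 3290/29 ≈ -136.71.

-136.71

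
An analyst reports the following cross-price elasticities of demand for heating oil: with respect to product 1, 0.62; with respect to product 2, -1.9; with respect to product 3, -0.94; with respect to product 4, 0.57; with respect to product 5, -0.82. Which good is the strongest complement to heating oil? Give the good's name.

Complements have ε < 0. The most negative value is -1.9 (product 2).

product 2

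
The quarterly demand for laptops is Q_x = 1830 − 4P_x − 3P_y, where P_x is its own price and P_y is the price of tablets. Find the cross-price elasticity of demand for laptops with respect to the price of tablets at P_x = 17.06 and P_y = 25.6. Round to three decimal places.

-0.046

At P_x = 17.06 and P_y = 25.6: Q_x = 1684.96.
∂Q_x/∂P_y = -3.
ε = (∂Q_x/∂P_y)(P_y/Q_x) = -3 × (25.6/1684.96) ≈ -0.046.
Since ε < 0, laptops and tablets are complements.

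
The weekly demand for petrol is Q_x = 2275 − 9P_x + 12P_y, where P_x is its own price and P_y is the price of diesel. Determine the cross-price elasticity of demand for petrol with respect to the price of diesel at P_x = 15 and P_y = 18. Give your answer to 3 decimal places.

At P_x = 15 and P_y = 18: Q_x = 2356.
∂Q_x/∂P_y = 12.
ε = (∂Q_x/∂P_y)(P_y/Q_x) = 12 × (18/2356) ≈ 0.092.
Since ε > 0, petrol and diesel are substitutes.

0.092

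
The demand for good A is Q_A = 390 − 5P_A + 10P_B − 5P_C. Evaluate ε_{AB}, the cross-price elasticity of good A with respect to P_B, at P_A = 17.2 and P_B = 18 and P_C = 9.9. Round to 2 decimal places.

At P_A = 17.2 and P_B = 18 and P_C = 9.9: Q_A = 434.5.
∂Q_A/∂P_B = 10.
ε = (∂Q_A/∂P_B)(P_B/Q_A) = 10 × (18/434.5) ≈ 0.41.

0.41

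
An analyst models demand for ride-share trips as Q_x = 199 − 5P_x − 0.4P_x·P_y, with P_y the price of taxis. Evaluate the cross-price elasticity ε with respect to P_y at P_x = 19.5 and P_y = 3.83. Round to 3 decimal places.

At P_x = 19.5 and P_y = 3.83: Q_x = 71.626.
∂Q_x/∂P_y = -0.4P_x = -0.4(19.5) = -7.8000.
ε = (∂Q_x/∂P_y)(P_y/Q_x) = -7.8000 × (3.83/71.626) ≈ -0.417.

-0.417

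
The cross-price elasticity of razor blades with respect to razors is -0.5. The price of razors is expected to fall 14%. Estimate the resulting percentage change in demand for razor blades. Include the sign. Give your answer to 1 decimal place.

%ΔQ ≈ ε × %ΔP of razors = -0.5 × (-14%) = 7.0%.

7.0%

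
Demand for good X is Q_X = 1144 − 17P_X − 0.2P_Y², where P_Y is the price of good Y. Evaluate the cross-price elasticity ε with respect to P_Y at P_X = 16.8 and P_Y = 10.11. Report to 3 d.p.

At P_X = 16.8 and P_Y = 10.11: Q_X = 837.958.
∂Q_X/∂P_Y = -0.4P_Y = -0.4(10.11) = -4.0440.
ε = (∂Q_X/∂P_Y)(P_Y/Q_X) = -4.0440 × (10.11/837.958) ≈ -0.049.

-0.049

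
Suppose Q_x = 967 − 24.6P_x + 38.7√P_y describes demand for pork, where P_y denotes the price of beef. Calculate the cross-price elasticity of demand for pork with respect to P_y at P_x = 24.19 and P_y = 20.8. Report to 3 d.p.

0.161

At P_x = 24.19 and P_y = 20.8: Q_x = 548.425.
∂Q_x/∂P_y = 38.7/(2√P_y) = 38.7/(2√20.8) = 4.2428.
ε = (∂Q_x/∂P_y)(P_y/Q_x) = 4.2428 × (20.8/548.425) ≈ 0.161.
ε > 0: substitutes.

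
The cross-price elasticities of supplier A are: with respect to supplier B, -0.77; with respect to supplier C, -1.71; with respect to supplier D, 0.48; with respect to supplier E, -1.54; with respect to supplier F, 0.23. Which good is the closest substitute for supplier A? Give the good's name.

Substitutes have ε > 0. Among the positive values, 0.48 (supplier D) is largest.

supplier D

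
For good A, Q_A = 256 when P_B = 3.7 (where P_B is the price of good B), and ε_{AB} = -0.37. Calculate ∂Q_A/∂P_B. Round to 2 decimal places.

ε = (∂Q_A/∂P_B)·(P_B/Q_A) ⇒ ∂Q_A/∂P_B = ε·Q_A/P_B = -0.37 × 256/3.7 ≈ -25.60.

-25.60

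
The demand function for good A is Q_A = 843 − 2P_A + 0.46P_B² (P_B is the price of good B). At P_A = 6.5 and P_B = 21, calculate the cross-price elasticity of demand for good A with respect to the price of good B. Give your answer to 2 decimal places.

0.39

At P_A = 6.5 and P_B = 21: Q_A = 1032.86.
∂Q_A/∂P_B = 0.92P_B = 0.92(21) = 19.3200.
ε = (∂Q_A/∂P_B)(P_B/Q_A) = 19.3200 × (21/1032.86) ≈ 0.39.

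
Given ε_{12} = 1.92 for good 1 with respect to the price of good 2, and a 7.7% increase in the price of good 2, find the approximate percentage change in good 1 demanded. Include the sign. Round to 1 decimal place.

%ΔQ ≈ ε × %ΔP of good 2 = 1.92 × (7.7%) = 14.8%.

14.8%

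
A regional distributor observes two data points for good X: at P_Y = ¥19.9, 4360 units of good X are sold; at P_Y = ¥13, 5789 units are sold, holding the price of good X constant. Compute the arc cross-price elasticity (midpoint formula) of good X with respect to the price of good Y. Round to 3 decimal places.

ΔQ_X = 5789 − 4360 = 1429; ΔP_Y = 13 − 19.9 = -6.9.
Midpoints: Q̄_X = 5074.5, P̄_Y = 16.45.
ε = (ΔQ_X/Q̄_X)/(ΔP_Y/P̄_Y) = (1429/5074.5)/(-6.9/16.45) ≈ -0.671.

-0.671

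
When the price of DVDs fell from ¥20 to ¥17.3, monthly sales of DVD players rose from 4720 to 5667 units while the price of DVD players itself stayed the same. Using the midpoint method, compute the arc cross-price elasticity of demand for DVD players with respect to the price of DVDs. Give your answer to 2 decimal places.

ΔQ_A = 5667 − 4720 = 947; ΔP_B = 17.3 − 20 = -2.7.
Midpoints: Q̄_A = 5193.5, P̄_B = 18.65.
ε = (ΔQ_A/Q̄_A)/(ΔP_B/P̄_B) = (947/5193.5)/(-2.7/18.65) ≈ -1.26.

-1.26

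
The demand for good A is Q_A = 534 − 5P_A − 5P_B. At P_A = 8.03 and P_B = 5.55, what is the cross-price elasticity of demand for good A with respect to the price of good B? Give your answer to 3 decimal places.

At P_A = 8.03 and P_B = 5.55: Q_A = 466.1.
∂Q_A/∂P_B = -5.
ε = (∂Q_A/∂P_B)(P_B/Q_A) = -5 × (5.55/466.1) ≈ -0.060.

-0.060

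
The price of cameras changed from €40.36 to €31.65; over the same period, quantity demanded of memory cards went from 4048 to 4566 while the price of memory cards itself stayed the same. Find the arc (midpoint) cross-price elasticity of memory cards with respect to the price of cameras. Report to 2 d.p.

-0.50

ΔQ_A = 4566 − 4048 = 518; ΔP_B = 31.65 − 40.36 = -8.71.
Midpoints: Q̄_A = 4307.0, P̄_B = 36.00.
ε = (ΔQ_A/Q̄_A)/(ΔP_B/P̄_B) = (518/4307.0)/(-8.71/36.00) ≈ -0.50.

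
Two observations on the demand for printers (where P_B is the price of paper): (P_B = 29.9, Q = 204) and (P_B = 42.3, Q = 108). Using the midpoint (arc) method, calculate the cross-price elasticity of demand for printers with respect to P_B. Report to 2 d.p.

-1.79

ΔQ_A = 108 − 204 = -96; ΔP_B = 42.3 − 29.9 = 12.4.
Midpoints: Q̄_A = 156.0, P̄_B = 36.10.
ε = (ΔQ_A/Q̄_A)/(ΔP_B/P̄_B) = (-96/156.0)/(12.4/36.10) ≈ -1.79.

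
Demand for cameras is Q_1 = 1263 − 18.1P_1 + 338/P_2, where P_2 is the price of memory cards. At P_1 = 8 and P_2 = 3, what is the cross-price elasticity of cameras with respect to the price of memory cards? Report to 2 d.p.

At P_1 = 8 and P_2 = 3: Q_1 = 1230.867.
∂Q_1/∂P_2 = −338/P_2² = -37.5556.
ε = (∂Q_1/∂P_2)(P_2/Q_1) = -37.5556 × (3/1230.867) ≈ -0.09.
ε < 0: complements.

-0.09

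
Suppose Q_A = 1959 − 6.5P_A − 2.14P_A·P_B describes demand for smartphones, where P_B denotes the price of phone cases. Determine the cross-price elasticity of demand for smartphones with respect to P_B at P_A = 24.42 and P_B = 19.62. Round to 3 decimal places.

-1.323

At P_A = 24.42 and P_B = 19.62: Q_A = 774.952.
∂Q_A/∂P_B = -2.14P_A = -2.14(24.42) = -52.2588.
ε = (∂Q_A/∂P_B)(P_B/Q_A) = -52.2588 × (19.62/774.952) ≈ -1.323.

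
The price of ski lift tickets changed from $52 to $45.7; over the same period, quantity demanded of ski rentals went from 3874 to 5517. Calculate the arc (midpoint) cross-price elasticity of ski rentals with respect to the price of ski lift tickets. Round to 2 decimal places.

-2.71

ΔQ_A = 5517 − 3874 = 1643; ΔP_B = 45.7 − 52 = -6.3.
Midpoints: Q̄_A = 4695.5, P̄_B = 48.85.
ε = (ΔQ_A/Q̄_A)/(ΔP_B/P̄_B) = (1643/4695.5)/(-6.3/48.85) ≈ -2.71.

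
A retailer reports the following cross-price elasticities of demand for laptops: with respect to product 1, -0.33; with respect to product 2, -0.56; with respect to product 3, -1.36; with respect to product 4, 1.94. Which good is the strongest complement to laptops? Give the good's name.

Complements have ε < 0. The most negative value is -1.36 (product 3).

product 3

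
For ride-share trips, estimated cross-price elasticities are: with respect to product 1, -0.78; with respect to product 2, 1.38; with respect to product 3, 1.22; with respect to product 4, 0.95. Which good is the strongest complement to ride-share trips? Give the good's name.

product 1

Complements have ε < 0. The most negative value is -0.78 (product 1).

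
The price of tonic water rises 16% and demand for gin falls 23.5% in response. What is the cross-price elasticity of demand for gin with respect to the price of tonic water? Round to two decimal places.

ε = (%ΔQ of gin) / (%ΔP of tonic water) = (-23.5%) / (16%) ≈ -1.47.
Negative cross-price elasticity: complements.

-1.47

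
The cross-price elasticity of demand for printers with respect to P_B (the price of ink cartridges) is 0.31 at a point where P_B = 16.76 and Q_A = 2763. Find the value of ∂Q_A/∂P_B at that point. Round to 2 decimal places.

51.11

ε = (∂Q_A/∂P_B)·(P_B/Q_A) ⇒ ∂Q_A/∂P_B = ε·Q_A/P_B = 0.31 × 2763/16.76 ≈ 51.11.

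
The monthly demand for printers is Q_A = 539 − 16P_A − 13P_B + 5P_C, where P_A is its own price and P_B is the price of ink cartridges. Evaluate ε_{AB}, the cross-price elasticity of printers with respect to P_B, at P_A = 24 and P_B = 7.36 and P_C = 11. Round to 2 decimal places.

-0.84

At P_A = 24 and P_B = 7.36 and P_C = 11: Q_A = 114.32.
∂Q_A/∂P_B = -13.
ε = (∂Q_A/∂P_B)(P_B/Q_A) = -13 × (7.36/114.32) ≈ -0.84.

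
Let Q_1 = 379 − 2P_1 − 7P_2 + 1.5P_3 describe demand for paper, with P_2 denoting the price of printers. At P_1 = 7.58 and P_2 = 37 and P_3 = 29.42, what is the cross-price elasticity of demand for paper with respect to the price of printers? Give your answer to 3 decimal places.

-1.739

At P_1 = 7.58 and P_2 = 37 and P_3 = 29.42: Q_1 = 148.97.
∂Q_1/∂P_2 = -7.
ε = (∂Q_1/∂P_2)(P_2/Q_1) = -7 × (37/148.97) ≈ -1.739.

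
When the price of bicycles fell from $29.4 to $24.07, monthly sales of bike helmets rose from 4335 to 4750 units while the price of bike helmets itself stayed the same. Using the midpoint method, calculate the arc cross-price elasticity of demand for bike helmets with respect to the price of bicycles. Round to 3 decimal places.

ΔQ_A = 4750 − 4335 = 415; ΔP_B = 24.07 − 29.4 = -5.33.
Midpoints: Q̄_A = 4542.5, P̄_B = 26.73.
ε = (ΔQ_A/Q̄_A)/(ΔP_B/P̄_B) = (415/4542.5)/(-5.33/26.73) ≈ -0.458.
ε < 0: bike helmets and bicycles are complements.

-0.458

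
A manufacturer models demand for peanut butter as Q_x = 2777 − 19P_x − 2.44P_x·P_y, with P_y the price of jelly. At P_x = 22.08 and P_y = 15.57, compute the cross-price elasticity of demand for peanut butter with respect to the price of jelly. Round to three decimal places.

-0.552

At P_x = 22.08 and P_y = 15.57: Q_x = 1518.643.
∂Q_x/∂P_y = -2.44P_x = -2.44(22.08) = -53.8752.
ε = (∂Q_x/∂P_y)(P_y/Q_x) = -53.8752 × (15.57/1518.643) ≈ -0.552.
ε < 0: complements.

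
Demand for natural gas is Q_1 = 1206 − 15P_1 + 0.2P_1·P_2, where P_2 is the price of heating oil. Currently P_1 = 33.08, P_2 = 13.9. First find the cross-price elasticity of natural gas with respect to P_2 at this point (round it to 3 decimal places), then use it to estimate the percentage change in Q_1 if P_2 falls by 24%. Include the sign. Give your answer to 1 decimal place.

At P_1 = 33.08, P_2 = 13.9: Q_1 = 801.762.
∂Q_1/∂P_2 = 0.2P_1 = 6.6160.
ε = (∂Q_1/∂P_2)(P_2/Q_1) = 6.6160 × 13.9/801.762 ≈ 0.115.
%ΔQ_1 ≈ ε × %ΔP_2 = 0.115 × (-24%) = -2.8%.

-2.8%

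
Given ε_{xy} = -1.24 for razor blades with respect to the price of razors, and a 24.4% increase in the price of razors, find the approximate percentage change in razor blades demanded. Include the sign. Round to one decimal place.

%ΔQ ≈ ε × %ΔP of razors = -1.24 × (24.4%) = -30.3%.

-30.3%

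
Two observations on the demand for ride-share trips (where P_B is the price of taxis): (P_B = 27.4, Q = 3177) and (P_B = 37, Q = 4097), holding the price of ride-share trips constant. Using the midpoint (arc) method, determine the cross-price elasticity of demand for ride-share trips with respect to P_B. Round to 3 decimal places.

ΔQ_A = 4097 − 3177 = 920; ΔP_B = 37 − 27.4 = 9.6.
Midpoints: Q̄_A = 3637.0, P̄_B = 32.20.
ε = (ΔQ_A/Q̄_A)/(ΔP_B/P̄_B) = (920/3637.0)/(9.6/32.20) ≈ 0.848.

0.848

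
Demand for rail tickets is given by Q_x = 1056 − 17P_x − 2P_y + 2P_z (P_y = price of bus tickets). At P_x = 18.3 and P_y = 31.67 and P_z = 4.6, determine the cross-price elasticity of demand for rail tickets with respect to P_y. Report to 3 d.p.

At P_x = 18.3 and P_y = 31.67 and P_z = 4.6: Q_x = 690.76.
∂Q_x/∂P_y = -2.
ε = (∂Q_x/∂P_y)(P_y/Q_x) = -2 × (31.67/690.76) ≈ -0.092.
Since ε < 0, rail tickets and bus tickets are complements.

-0.092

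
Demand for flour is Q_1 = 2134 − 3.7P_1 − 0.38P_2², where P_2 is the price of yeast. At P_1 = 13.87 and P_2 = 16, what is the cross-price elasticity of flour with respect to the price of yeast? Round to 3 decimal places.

-0.098

At P_1 = 13.87 and P_2 = 16: Q_1 = 1985.401.
∂Q_1/∂P_2 = -0.76P_2 = -0.76(16) = -12.1600.
ε = (∂Q_1/∂P_2)(P_2/Q_1) = -12.1600 × (16/1985.401) ≈ -0.098.
ε < 0: complements.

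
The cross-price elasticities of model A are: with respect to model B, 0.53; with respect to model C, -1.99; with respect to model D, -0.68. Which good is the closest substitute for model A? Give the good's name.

model B

Substitutes have ε > 0. Among the positive values, 0.53 (model B) is largest.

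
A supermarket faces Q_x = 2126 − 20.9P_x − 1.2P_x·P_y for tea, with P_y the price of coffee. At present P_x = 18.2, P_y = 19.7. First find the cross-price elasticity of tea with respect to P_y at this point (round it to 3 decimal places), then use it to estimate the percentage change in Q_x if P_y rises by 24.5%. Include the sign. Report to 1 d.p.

At P_x = 18.2, P_y = 19.7: Q_x = 1315.372.
∂Q_x/∂P_y = -1.2P_x = -21.8400.
ε = (∂Q_x/∂P_y)(P_y/Q_x) = -21.8400 × 19.7/1315.372 ≈ -0.327.
%ΔQ_x ≈ ε × %ΔP_y = -0.327 × (24.5%) = -8.0%.

-8.0%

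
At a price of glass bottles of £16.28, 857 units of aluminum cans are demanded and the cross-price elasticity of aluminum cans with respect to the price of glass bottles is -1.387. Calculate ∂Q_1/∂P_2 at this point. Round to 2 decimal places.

ε = (∂Q_1/∂P_2)·(P_2/Q_1) ⇒ ∂Q_1/∂P_2 = ε·Q_1/P_2 = -1.387 × 857/16.28 ≈ -73.01.

-73.01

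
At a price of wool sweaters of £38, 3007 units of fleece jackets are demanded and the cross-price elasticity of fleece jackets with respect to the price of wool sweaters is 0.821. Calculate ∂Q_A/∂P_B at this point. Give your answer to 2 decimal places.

64.97

ε = (∂Q_A/∂P_B)·(P_B/Q_A) ⇒ ∂Q_A/∂P_B = ε·Q_A/P_B = 0.821 × 3007/38 ≈ 64.97.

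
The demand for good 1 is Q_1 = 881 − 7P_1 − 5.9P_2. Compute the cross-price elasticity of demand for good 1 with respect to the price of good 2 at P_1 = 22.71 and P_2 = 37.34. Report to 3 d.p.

At P_1 = 22.71 and P_2 = 37.34: Q_1 = 501.724.
∂Q_1/∂P_2 = -5.9.
ε = (∂Q_1/∂P_2)(P_2/Q_1) = -5.9 × (37.34/501.724) ≈ -0.439.
Since ε < 0, good 1 and good 2 are complements.

-0.439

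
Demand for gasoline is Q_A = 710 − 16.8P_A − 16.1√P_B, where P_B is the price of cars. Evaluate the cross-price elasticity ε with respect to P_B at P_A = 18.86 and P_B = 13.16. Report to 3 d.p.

-0.087

At P_A = 18.86 and P_B = 13.16: Q_A = 334.746.
∂Q_A/∂P_B = -16.1/(2√P_B) = -16.1/(2√13.16) = -2.2191.
ε = (∂Q_A/∂P_B)(P_B/Q_A) = -2.2191 × (13.16/334.746) ≈ -0.087.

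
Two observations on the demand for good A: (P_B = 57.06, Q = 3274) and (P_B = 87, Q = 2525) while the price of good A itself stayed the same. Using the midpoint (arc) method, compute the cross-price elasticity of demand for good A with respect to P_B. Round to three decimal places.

ΔQ_A = 2525 − 3274 = -749; ΔP_B = 87 − 57.06 = 29.94.
Midpoints: Q̄_A = 2899.5, P̄_B = 72.03.
ε = (ΔQ_A/Q̄_A)/(ΔP_B/P̄_B) = (-749/2899.5)/(29.94/72.03) ≈ -0.621.
ε < 0: good A and good B are complements.

-0.621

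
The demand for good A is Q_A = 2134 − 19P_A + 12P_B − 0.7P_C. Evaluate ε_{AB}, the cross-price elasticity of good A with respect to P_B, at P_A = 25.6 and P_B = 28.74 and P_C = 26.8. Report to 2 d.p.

0.17

At P_A = 25.6 and P_B = 28.74 and P_C = 26.8: Q_A = 1973.72.
∂Q_A/∂P_B = 12.
ε = (∂Q_A/∂P_B)(P_B/Q_A) = 12 × (28.74/1973.72) ≈ 0.17.
Since ε > 0, good A and good B are substitutes.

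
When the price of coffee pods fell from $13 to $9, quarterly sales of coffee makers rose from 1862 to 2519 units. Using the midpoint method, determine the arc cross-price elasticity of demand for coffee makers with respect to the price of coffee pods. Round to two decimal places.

-0.82

ΔQ_A = 2519 − 1862 = 657; ΔP_B = 9 − 13 = -4.
Midpoints: Q̄_A = 2190.5, P̄_B = 11.00.
ε = (ΔQ_A/Q̄_A)/(ΔP_B/P̄_B) = (657/2190.5)/(-4/11.00) ≈ -0.82.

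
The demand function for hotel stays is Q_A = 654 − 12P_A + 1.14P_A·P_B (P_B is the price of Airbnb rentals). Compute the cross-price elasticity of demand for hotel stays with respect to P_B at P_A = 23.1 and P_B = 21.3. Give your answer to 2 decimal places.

0.60

At P_A = 23.1 and P_B = 21.3: Q_A = 937.714.
∂Q_A/∂P_B = 1.14P_A = 1.14(23.1) = 26.3340.
ε = (∂Q_A/∂P_B)(P_B/Q_A) = 26.3340 × (21.3/937.714) ≈ 0.60.
ε > 0: substitutes.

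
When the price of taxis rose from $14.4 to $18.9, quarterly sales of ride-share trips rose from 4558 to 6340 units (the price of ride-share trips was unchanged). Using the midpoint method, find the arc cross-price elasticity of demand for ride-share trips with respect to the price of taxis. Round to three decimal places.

1.210

ΔQ_A = 6340 − 4558 = 1782; ΔP_B = 18.9 − 14.4 = 4.5.
Midpoints: Q̄_A = 5449.0, P̄_B = 16.65.
ε = (ΔQ_A/Q̄_A)/(ΔP_B/P̄_B) = (1782/5449.0)/(4.5/16.65) ≈ 1.210.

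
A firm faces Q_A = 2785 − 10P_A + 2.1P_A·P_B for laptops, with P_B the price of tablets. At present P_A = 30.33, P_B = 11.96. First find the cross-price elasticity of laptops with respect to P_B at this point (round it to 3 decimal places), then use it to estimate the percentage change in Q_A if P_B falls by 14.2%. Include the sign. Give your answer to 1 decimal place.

At P_A = 30.33, P_B = 11.96: Q_A = 3243.468.
∂Q_A/∂P_B = 2.1P_A = 63.6930.
ε = (∂Q_A/∂P_B)(P_B/Q_A) = 63.6930 × 11.96/3243.468 ≈ 0.235.
%ΔQ_A ≈ ε × %ΔP_B = 0.235 × (-14.2%) = -3.3%.

-3.3%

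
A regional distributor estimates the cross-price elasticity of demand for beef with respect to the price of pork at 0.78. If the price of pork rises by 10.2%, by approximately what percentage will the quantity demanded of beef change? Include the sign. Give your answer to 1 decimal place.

%ΔQ ≈ ε × %ΔP of pork = 0.78 × (10.2%) = 8.0%.

8.0%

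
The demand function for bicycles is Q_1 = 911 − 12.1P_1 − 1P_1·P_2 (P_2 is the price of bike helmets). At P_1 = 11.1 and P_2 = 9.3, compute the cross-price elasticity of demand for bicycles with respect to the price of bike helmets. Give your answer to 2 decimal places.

At P_1 = 11.1 and P_2 = 9.3: Q_1 = 673.46.
∂Q_1/∂P_2 = -1P_1 = -1(11.1) = -11.1000.
ε = (∂Q_1/∂P_2)(P_2/Q_1) = -11.1000 × (9.3/673.46) ≈ -0.15.

-0.15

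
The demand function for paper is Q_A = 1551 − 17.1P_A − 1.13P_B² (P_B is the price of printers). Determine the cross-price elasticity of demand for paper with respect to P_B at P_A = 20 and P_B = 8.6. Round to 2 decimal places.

At P_A = 20 and P_B = 8.6: Q_A = 1125.425.
∂Q_A/∂P_B = -2.26P_B = -2.26(8.6) = -19.4360.
ε = (∂Q_A/∂P_B)(P_B/Q_A) = -19.4360 × (8.6/1125.425) ≈ -0.15.
ε < 0: complements.

-0.15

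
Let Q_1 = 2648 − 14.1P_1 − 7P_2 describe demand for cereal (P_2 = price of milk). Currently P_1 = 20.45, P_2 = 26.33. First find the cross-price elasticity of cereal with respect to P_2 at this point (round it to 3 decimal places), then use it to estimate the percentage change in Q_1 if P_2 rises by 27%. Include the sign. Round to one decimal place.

At P_1 = 20.45, P_2 = 26.33: Q_1 = 2175.345.
∂Q_1/∂P_2 = -7.
ε = (∂Q_1/∂P_2)(P_2/Q_1) = -7.0000 × 26.33/2175.345 ≈ -0.085.
%ΔQ_1 ≈ ε × %ΔP_2 = -0.085 × (27%) = -2.3%.

-2.3%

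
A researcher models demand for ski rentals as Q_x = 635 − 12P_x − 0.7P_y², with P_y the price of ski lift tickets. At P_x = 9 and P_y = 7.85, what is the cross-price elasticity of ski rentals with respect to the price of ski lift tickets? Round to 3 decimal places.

At P_x = 9 and P_y = 7.85: Q_x = 483.864.
∂Q_x/∂P_y = -1.4P_y = -1.4(7.85) = -10.9900.
ε = (∂Q_x/∂P_y)(P_y/Q_x) = -10.9900 × (7.85/483.864) ≈ -0.178.

-0.178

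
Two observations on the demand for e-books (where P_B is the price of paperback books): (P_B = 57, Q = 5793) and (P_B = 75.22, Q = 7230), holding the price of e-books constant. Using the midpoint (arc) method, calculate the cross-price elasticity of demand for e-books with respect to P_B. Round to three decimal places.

0.801

ΔQ_A = 7230 − 5793 = 1437; ΔP_B = 75.22 − 57 = 18.22.
Midpoints: Q̄_A = 6511.5, P̄_B = 66.11.
ε = (ΔQ_A/Q̄_A)/(ΔP_B/P̄_B) = (1437/6511.5)/(18.22/66.11) ≈ 0.801.
ε > 0: e-books and paperback books are substitutes.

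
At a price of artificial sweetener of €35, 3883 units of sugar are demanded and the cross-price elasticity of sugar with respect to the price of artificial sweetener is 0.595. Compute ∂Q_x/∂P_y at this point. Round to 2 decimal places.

66.01

ε = (∂Q_x/∂P_y)·(P_y/Q_x) ⇒ ∂Q_x/∂P_y = ε·Q_x/P_y = 0.595 × 3883/35 ≈ 66.01.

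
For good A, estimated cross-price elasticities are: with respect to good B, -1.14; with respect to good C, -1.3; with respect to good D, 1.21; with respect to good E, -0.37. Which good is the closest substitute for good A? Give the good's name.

Substitutes have ε > 0. Among the positive values, 1.21 (good D) is largest.

good D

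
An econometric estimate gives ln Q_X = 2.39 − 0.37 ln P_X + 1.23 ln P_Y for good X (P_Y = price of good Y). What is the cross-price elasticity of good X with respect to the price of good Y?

In a log-linear (constant-elasticity) demand function, the coefficient on ln P_Y is the cross-price elasticity.
ε = 1.23. Positive, so good X and good Y are substitutes.

1.23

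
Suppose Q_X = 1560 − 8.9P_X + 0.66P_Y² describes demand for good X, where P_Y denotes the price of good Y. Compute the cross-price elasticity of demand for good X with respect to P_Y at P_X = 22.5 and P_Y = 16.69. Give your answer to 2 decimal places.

At P_X = 22.5 and P_Y = 16.69: Q_X = 1543.597.
∂Q_X/∂P_Y = 1.32P_Y = 1.32(16.69) = 22.0308.
ε = (∂Q_X/∂P_Y)(P_Y/Q_X) = 22.0308 × (16.69/1543.597) ≈ 0.24.
ε > 0: substitutes.

0.24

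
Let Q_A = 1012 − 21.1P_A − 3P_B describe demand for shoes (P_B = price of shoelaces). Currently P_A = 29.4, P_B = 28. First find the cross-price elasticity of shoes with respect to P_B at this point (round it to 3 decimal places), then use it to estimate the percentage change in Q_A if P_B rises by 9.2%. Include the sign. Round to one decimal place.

At P_A = 29.4, P_B = 28: Q_A = 307.66.
∂Q_A/∂P_B = -3.
ε = (∂Q_A/∂P_B)(P_B/Q_A) = -3.0000 × 28/307.66 ≈ -0.273.
%ΔQ_A ≈ ε × %ΔP_B = -0.273 × (9.2%) = -2.5%.

-2.5%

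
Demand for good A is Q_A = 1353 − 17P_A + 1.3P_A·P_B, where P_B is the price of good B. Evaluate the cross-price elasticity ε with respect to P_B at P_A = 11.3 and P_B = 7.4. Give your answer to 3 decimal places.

At P_A = 11.3 and P_B = 7.4: Q_A = 1269.606.
∂Q_A/∂P_B = 1.3P_A = 1.3(11.3) = 14.6900.
ε = (∂Q_A/∂P_B)(P_B/Q_A) = 14.6900 × (7.4/1269.606) ≈ 0.086.
ε > 0: substitutes.

0.086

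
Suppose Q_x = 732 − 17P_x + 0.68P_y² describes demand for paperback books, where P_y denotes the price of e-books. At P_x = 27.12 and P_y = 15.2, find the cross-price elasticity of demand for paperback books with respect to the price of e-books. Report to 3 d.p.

At P_x = 27.12 and P_y = 15.2: Q_x = 428.067.
∂Q_x/∂P_y = 1.36P_y = 1.36(15.2) = 20.6720.
ε = (∂Q_x/∂P_y)(P_y/Q_x) = 20.6720 × (15.2/428.067) ≈ 0.734.

0.734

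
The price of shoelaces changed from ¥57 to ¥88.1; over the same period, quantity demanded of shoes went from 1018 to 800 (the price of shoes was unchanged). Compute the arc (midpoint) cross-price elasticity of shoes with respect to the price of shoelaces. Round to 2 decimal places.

ΔQ_A = 800 − 1018 = -218; ΔP_B = 88.1 − 57 = 31.1.
Midpoints: Q̄_A = 909.0, P̄_B = 72.55.
ε = (ΔQ_A/Q̄_A)/(ΔP_B/P̄_B) = (-218/909.0)/(31.1/72.55) ≈ -0.56.
ε < 0: shoes and shoelaces are complements.

-0.56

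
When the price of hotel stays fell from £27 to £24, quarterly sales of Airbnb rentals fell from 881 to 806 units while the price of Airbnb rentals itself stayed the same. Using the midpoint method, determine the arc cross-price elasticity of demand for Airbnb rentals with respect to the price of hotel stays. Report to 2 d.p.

ΔQ_A = 806 − 881 = -75; ΔP_B = 24 − 27 = -3.
Midpoints: Q̄_A = 843.5, P̄_B = 25.50.
ε = (ΔQ_A/Q̄_A)/(ΔP_B/P̄_B) = (-75/843.5)/(-3/25.50) ≈ 0.76.

0.76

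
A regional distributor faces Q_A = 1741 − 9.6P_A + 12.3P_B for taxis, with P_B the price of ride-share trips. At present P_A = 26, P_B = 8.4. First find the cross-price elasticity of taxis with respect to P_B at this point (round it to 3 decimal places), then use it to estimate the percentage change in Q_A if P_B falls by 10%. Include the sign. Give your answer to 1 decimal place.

-0.7%

At P_A = 26, P_B = 8.4: Q_A = 1594.72.
∂Q_A/∂P_B = 12.3.
ε = (∂Q_A/∂P_B)(P_B/Q_A) = 12.3000 × 8.4/1594.72 ≈ 0.065.
%ΔQ_A ≈ ε × %ΔP_B = 0.065 × (-10%) = -0.7%.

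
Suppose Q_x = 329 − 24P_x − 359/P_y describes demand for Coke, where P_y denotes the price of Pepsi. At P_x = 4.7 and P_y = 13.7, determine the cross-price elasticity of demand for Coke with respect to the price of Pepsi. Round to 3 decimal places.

0.138

At P_x = 4.7 and P_y = 13.7: Q_x = 189.996.
∂Q_x/∂P_y = 359/P_y² = 1.9127.
ε = (∂Q_x/∂P_y)(P_y/Q_x) = 1.9127 × (13.7/189.996) ≈ 0.138.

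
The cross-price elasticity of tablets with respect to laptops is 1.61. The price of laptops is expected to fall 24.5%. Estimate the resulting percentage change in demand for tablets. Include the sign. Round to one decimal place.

%ΔQ ≈ ε × %ΔP of laptops = 1.61 × (-24.5%) = -39.4%.

-39.4%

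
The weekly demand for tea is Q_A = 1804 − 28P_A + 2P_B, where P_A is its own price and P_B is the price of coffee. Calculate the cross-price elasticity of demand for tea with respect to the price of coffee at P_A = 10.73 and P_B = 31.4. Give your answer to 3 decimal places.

0.040

At P_A = 10.73 and P_B = 31.4: Q_A = 1566.36.
∂Q_A/∂P_B = 2.
ε = (∂Q_A/∂P_B)(P_B/Q_A) = 2 × (31.4/1566.36) ≈ 0.040.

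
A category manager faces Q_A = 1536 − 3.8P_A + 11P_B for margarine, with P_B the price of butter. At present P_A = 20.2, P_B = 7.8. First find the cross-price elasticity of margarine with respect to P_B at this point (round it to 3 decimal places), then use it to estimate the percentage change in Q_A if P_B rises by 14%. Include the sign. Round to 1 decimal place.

At P_A = 20.2, P_B = 7.8: Q_A = 1545.04.
∂Q_A/∂P_B = 11.
ε = (∂Q_A/∂P_B)(P_B/Q_A) = 11.0000 × 7.8/1545.04 ≈ 0.056.
%ΔQ_A ≈ ε × %ΔP_B = 0.056 × (14%) = 0.8%.

0.8%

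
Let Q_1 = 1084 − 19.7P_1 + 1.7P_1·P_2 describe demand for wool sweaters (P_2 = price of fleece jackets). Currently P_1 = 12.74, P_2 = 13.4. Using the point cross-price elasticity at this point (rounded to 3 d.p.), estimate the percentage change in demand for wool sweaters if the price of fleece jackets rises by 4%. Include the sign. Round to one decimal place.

1.0%

At P_1 = 12.74, P_2 = 13.4: Q_1 = 1123.239.
∂Q_1/∂P_2 = 1.7P_1 = 21.6580.
ε = (∂Q_1/∂P_2)(P_2/Q_1) = 21.6580 × 13.4/1123.239 ≈ 0.258.
%ΔQ_1 ≈ ε × %ΔP_2 = 0.258 × (4%) = 1.0%.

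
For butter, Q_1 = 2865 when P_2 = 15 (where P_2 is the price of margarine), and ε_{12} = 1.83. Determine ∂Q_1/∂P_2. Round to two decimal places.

349.53

ε = (∂Q_1/∂P_2)·(P_2/Q_1) ⇒ ∂Q_1/∂P_2 = ε·Q_1/P_2 = 1.83 × 2865/15 ≈ 349.53.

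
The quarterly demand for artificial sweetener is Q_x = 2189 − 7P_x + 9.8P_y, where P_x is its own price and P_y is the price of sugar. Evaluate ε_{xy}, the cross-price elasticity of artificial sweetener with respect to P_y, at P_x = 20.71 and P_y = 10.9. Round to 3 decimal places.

At P_x = 20.71 and P_y = 10.9: Q_x = 2150.85.
∂Q_x/∂P_y = 9.8.
ε = (∂Q_x/∂P_y)(P_y/Q_x) = 9.8 × (10.9/2150.85) ≈ 0.050.
Since ε > 0, artificial sweetener and sugar are substitutes.

0.050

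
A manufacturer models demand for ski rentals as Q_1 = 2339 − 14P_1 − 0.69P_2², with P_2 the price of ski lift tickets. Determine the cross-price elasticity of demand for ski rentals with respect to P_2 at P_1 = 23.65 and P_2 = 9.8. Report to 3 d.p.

-0.068

At P_1 = 23.65 and P_2 = 9.8: Q_1 = 1941.632.
∂Q_1/∂P_2 = -1.38P_2 = -1.38(9.8) = -13.5240.
ε = (∂Q_1/∂P_2)(P_2/Q_1) = -13.5240 × (9.8/1941.632) ≈ -0.068.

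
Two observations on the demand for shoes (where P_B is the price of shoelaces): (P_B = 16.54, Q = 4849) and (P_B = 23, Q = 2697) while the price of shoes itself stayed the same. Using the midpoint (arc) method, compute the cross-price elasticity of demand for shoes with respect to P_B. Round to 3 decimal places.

-1.746

ΔQ_A = 2697 − 4849 = -2152; ΔP_B = 23 − 16.54 = 6.46.
Midpoints: Q̄_A = 3773.0, P̄_B = 19.77.
ε = (ΔQ_A/Q̄_A)/(ΔP_B/P̄_B) = (-2152/3773.0)/(6.46/19.77) ≈ -1.746.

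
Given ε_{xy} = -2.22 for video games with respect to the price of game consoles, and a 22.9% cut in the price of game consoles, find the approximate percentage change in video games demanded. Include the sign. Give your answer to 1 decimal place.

%ΔQ ≈ ε × %ΔP of game consoles = -2.22 × (-22.9%) = 50.8%.
Demand for video games rises by about 50.8%.

50.8%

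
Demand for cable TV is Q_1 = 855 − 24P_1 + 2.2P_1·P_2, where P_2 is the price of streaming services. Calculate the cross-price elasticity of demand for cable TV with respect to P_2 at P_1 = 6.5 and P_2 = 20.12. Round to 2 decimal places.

At P_1 = 6.5 and P_2 = 20.12: Q_1 = 986.716.
∂Q_1/∂P_2 = 2.2P_1 = 2.2(6.5) = 14.3000.
ε = (∂Q_1/∂P_2)(P_2/Q_1) = 14.3000 × (20.12/986.716) ≈ 0.29.

0.29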